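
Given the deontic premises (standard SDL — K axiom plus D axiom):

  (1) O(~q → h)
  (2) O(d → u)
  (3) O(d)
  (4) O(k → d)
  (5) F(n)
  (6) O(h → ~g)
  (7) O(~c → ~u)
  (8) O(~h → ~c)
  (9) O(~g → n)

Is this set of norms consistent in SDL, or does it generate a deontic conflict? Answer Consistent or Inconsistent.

Inconsistent

Premise 3 states O(d) outright.
With premise 2, O(d → u), the K-axiom yields O(u).
Premise 7 is O(~c → ~u); contrapositively O(u → c). Since O(u) holds, K gives O(c).
The contrapositive of premise 8 (O(~h → ~c)) is O(c → h), and O(c) is already established, so O(h).
From O(h) and premise 6, O(h → ~g), we obtain O(~g).
From O(~g) and premise 9, O(~g → n), we obtain O(n).
Yet premise 5 is F(n), i.e. O(~n).
We now have both O(n) and O(~n) — n is simultaneously obligatory and forbidden, violating the D-axiom.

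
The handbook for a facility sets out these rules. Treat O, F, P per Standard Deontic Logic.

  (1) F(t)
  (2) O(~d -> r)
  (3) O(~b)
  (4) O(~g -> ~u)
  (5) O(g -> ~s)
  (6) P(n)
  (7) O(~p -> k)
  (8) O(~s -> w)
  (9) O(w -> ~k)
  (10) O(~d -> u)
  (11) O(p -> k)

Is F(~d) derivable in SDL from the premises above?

By case analysis on ~p: premise 7 gives O(~p -> k) and premise 11 gives O(p -> k), so O(k) either way.
Premise 9 is O(w -> ~k); contrapositively O(k -> ~w). Since O(k) holds, K gives O(~w).
Premise 8 is O(~s -> w); contrapositively O(~w -> s). Since O(~w) holds, K gives O(s).
Premise 5 is O(g -> ~s); contrapositively O(s -> ~g). Since O(s) holds, K gives O(~g).
From O(~g) and premise 4, O(~g -> ~u), we obtain O(~u).
The contrapositive of premise 10 (O(~d -> u)) is O(~u -> d), and O(~u) is already established, so O(d).
Premises 1, 2, 3, 6 do not contribute to this derivation.
So O(d) holds, i.e. F(~d). The claim follows.

Yes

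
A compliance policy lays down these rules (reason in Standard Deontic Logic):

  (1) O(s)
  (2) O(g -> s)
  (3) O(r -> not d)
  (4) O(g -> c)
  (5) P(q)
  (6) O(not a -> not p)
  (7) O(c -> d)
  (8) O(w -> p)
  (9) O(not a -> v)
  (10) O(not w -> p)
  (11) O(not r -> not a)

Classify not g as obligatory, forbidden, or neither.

Obligatory

Premises 10 and 8 are O(not w -> p) and O(w -> p); every ideal world satisfies not w or w, so in either case p holds — hence O(p).
Premise 6 is O(not a -> not p); contrapositively O(p -> a). Since O(p) holds, K gives O(a).
The contrapositive of premise 11 (O(not r -> not a)) is O(a -> r), and O(a) is already established, so O(r).
From O(r) and premise 3, O(r -> not d), we obtain O(not d).
Premise 7, O(c -> d), contraposes to O(not d -> not c); with O(not d) we get O(not c).
Premise 4 is O(g -> c); contrapositively O(not c -> not g). Since O(not c) holds, K gives O(not g).
Premises 1, 2, 5, 9 do not contribute to this derivation.
Hence not g is obligatory.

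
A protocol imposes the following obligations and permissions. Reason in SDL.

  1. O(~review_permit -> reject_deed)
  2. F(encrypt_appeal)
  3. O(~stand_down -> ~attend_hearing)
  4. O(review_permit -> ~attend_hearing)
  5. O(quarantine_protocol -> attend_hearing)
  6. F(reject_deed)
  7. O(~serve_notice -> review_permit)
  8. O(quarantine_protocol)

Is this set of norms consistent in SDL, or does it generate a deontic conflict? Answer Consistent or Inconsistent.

Inconsistent

Premise 6, F(reject_deed), is equivalent to O(~reject_deed).
Premise 1, O(~review_permit -> reject_deed), contraposes to O(~reject_deed -> review_permit); with O(~reject_deed) we get O(review_permit).
Applying K to premise 4 (O(review_permit -> ~attend_hearing)) and O(review_permit) yields O(~attend_hearing).
Premise 5 is O(quarantine_protocol -> attend_hearing); contrapositively O(~attend_hearing -> ~quarantine_protocol). Since O(~attend_hearing) holds, K gives O(~quarantine_protocol).
But premise 8 directly asserts O(quarantine_protocol).
We now have both O(~quarantine_protocol) and O(quarantine_protocol) — quarantine_protocol is simultaneously obligatory and forbidden, violating the D-axiom.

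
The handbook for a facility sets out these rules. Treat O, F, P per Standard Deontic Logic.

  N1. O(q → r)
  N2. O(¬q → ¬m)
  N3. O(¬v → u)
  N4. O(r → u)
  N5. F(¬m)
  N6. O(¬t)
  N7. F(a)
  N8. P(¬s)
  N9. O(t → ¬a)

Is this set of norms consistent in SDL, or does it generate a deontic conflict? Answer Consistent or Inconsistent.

Consistent

Premise 9 is O(t → ¬a); even if O(¬a) held, inferring O(t) would be affirming the consequent — invalid.
So O(t) is not derivable, and the apparent clash with O(¬t) does not arise.
A world satisfying every obligation exists (e.g. a=false, m=true, q=true, r=true, s=false, t=false, u=true, v=false); no atom is both obligatory and forbidden, so the set is consistent.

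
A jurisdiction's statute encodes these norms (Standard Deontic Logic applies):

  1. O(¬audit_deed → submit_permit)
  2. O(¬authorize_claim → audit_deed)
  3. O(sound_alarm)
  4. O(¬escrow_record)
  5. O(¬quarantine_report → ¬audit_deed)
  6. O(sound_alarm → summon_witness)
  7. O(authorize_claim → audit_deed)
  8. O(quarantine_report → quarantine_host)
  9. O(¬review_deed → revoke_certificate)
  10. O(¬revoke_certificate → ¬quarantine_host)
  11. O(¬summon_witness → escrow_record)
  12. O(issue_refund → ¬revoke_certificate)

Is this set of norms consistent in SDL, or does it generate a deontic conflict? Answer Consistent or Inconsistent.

Consistent

Premise 11 is O(¬summon_witness → escrow_record), but O(¬summon_witness) is not derivable from the premises, so it does not yield O(escrow_record).
So O(escrow_record) is not derivable, and the apparent clash with O(¬escrow_record) does not arise.
A world satisfying every obligation exists (e.g. audit_deed=true, authorize_claim=false, escrow_record=false, issue_refund=false, quarantine_host=true, quarantine_report=true, review_deed=false, revoke_certificate=true, sound_alarm=true, submit_permit=false, summon_witness=true); no atom is both obligatory and forbidden, so the set is consistent.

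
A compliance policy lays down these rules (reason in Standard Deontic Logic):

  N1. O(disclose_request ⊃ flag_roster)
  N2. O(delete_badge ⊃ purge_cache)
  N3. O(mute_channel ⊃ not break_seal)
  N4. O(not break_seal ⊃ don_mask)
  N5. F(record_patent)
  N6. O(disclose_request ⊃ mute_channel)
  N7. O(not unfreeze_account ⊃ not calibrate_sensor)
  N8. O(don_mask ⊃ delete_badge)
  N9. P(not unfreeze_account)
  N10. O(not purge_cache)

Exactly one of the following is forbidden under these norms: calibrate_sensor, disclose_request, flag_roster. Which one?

Premise 10 states O(not purge_cache) outright.
Premise 2, O(delete_badge ⊃ purge_cache), contraposes to O(not purge_cache ⊃ not delete_badge); with O(not purge_cache) we get O(not delete_badge).
The contrapositive of premise 8 (O(don_mask ⊃ delete_badge)) is O(not delete_badge ⊃ not don_mask), and O(not delete_badge) is already established, so O(not don_mask).
The contrapositive of premise 4 (O(not break_seal ⊃ don_mask)) is O(not don_mask ⊃ break_seal), and O(not don_mask) is already established, so O(break_seal).
The contrapositive of premise 3 (O(mute_channel ⊃ not break_seal)) is O(break_seal ⊃ not mute_channel), and O(break_seal) is already established, so O(not mute_channel).
The contrapositive of premise 6 (O(disclose_request ⊃ mute_channel)) is O(not mute_channel ⊃ not disclose_request), and O(not mute_channel) is already established, so O(not disclose_request).
So O(not disclose_request) holds, i.e. disclose_request is forbidden. None of the other listed options is forbidden under the premises.

disclose_request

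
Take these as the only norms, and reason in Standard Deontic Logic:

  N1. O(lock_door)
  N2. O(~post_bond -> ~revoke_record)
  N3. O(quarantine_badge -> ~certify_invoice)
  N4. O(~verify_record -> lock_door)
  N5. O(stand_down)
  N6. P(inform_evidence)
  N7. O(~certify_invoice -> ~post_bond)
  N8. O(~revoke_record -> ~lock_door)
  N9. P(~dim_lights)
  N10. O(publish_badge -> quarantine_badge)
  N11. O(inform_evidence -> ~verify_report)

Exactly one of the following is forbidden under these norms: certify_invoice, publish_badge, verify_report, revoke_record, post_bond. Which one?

publish_badge

Premise 1 states O(lock_door) outright.
Premise 8 is O(~revoke_record -> ~lock_door); contrapositively O(lock_door -> revoke_record). Since O(lock_door) holds, K gives O(revoke_record).
Premise 2 is O(~post_bond -> ~revoke_record); contrapositively O(revoke_record -> post_bond). Since O(revoke_record) holds, K gives O(post_bond).
Premise 7 is O(~certify_invoice -> ~post_bond); contrapositively O(post_bond -> certify_invoice). Since O(post_bond) holds, K gives O(certify_invoice).
Premise 3 is O(quarantine_badge -> ~certify_invoice); contrapositively O(certify_invoice -> ~quarantine_badge). Since O(certify_invoice) holds, K gives O(~quarantine_badge).
Premise 10 is O(publish_badge -> quarantine_badge); contrapositively O(~quarantine_badge -> ~publish_badge). Since O(~quarantine_badge) holds, K gives O(~publish_badge).
So O(~publish_badge) holds, i.e. publish_badge is forbidden. None of the other listed options is forbidden under the premises.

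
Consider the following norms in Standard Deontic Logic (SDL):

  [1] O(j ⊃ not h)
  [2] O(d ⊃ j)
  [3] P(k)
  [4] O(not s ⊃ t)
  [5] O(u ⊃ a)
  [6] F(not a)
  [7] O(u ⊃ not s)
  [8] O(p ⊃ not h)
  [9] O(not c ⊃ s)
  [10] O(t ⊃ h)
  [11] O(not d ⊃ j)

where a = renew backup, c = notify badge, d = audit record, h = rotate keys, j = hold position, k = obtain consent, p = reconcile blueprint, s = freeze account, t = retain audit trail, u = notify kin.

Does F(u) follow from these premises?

Yes

By case analysis on not d: premise 11 gives O(not d ⊃ j) and premise 2 gives O(d ⊃ j), so O(j) either way.
Applying K to premise 1 (O(j ⊃ not h)) and O(j) yields O(not h).
The contrapositive of premise 10 (O(t ⊃ h)) is O(not h ⊃ not t), and O(not h) is already established, so O(not t).
Premise 4, O(not s ⊃ t), contraposes to O(not t ⊃ s); with O(not t) we get O(s).
The contrapositive of premise 7 (O(u ⊃ not s)) is O(s ⊃ not u), and O(s) is already established, so O(not u).
Premises 3, 5, 6, 8, 9 do not contribute to this derivation.
So O(not u) holds, i.e. F(u). The claim follows.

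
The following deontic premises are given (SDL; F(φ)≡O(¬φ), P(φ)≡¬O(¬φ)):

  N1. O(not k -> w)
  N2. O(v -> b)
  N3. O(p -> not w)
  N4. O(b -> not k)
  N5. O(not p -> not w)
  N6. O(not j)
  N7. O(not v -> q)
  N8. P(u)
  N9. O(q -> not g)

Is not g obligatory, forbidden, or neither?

Premises 3 and 5 are O(p -> not w) and O(not p -> not w); every ideal world satisfies p or not p, so in either case not w holds — hence O(not w).
Premise 1 is O(not k -> w); contrapositively O(not w -> k). Since O(not w) holds, K gives O(k).
The contrapositive of premise 4 (O(b -> not k)) is O(k -> not b), and O(k) is already established, so O(not b).
Premise 2 is O(v -> b); contrapositively O(not b -> not v). Since O(not b) holds, K gives O(not v).
With premise 7, O(not v -> q), the K-axiom yields O(q).
Premise 9 is O(q -> not g); since O(q), deontic closure gives O(not g).
Premises 6, 8 do not contribute to this derivation.
Hence not g is obligatory.

Obligatory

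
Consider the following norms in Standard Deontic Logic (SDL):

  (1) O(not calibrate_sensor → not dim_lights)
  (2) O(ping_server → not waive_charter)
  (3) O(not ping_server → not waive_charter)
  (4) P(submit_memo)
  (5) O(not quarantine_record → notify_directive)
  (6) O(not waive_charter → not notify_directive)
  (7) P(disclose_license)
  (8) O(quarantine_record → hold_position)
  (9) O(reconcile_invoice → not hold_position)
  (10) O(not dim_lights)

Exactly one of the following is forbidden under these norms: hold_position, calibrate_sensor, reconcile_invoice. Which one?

reconcile_invoice

Premises 2 and 3 are O(ping_server → not waive_charter) and O(not ping_server → not waive_charter); every ideal world satisfies ping_server or not ping_server, so in either case not waive_charter holds — hence O(not waive_charter).
From O(not waive_charter) and premise 6, O(not waive_charter → not notify_directive), we obtain O(not notify_directive).
Premise 5 is O(not quarantine_record → notify_directive); contrapositively O(not notify_directive → quarantine_record). Since O(not notify_directive) holds, K gives O(quarantine_record).
With premise 8, O(quarantine_record → hold_position), the K-axiom yields O(hold_position).
The contrapositive of premise 9 (O(reconcile_invoice → not hold_position)) is O(hold_position → not reconcile_invoice), and O(hold_position) is already established, so O(not reconcile_invoice).
So O(not reconcile_invoice) holds, i.e. reconcile_invoice is forbidden. None of the other listed options is forbidden under the premises.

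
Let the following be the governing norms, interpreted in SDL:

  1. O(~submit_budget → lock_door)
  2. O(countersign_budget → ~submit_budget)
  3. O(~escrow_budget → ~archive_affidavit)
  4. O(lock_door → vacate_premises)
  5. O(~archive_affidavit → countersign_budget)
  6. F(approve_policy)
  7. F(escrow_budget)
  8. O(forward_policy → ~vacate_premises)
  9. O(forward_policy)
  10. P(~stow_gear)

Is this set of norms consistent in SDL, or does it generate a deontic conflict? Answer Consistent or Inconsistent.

Inconsistent

Premise 9 states O(forward_policy) outright.
Applying K to premise 8 (O(forward_policy → ~vacate_premises)) and O(forward_policy) yields O(~vacate_premises).
The contrapositive of premise 4 (O(lock_door → vacate_premises)) is O(~vacate_premises → ~lock_door), and O(~vacate_premises) is already established, so O(~lock_door).
Premise 1, O(~submit_budget → lock_door), contraposes to O(~lock_door → submit_budget); with O(~lock_door) we get O(submit_budget).
Premise 2 is O(countersign_budget → ~submit_budget); contrapositively O(submit_budget → ~countersign_budget). Since O(submit_budget) holds, K gives O(~countersign_budget).
Premise 5 is O(~archive_affidavit → countersign_budget); contrapositively O(~countersign_budget → archive_affidavit). Since O(~countersign_budget) holds, K gives O(archive_affidavit).
Premise 3 is O(~escrow_budget → ~archive_affidavit); contrapositively O(archive_affidavit → escrow_budget). Since O(archive_affidavit) holds, K gives O(escrow_budget).
Yet premise 7 is F(escrow_budget), i.e. O(~escrow_budget).
We now have both O(escrow_budget) and O(~escrow_budget) — escrow_budget is simultaneously obligatory and forbidden, violating the D-axiom.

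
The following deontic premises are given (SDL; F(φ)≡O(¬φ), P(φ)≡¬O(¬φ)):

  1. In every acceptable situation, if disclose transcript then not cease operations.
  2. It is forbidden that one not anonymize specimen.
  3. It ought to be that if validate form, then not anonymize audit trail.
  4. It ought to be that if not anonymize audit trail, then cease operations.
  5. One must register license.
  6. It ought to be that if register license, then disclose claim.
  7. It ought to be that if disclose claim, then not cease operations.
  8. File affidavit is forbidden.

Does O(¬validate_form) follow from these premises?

Yes

From premise 5 we have O(register_license).
With premise 6, O(register_license → disclose_claim), the K-axiom yields O(disclose_claim).
Applying K to premise 7 (O(disclose_claim → ¬cease_operations)) and O(disclose_claim) yields O(¬cease_operations).
Premise 4, O(¬anonymize_audit_trail → cease_operations), contraposes to O(¬cease_operations → anonymize_audit_trail); with O(¬cease_operations) we get O(anonymize_audit_trail).
The contrapositive of premise 3 (O(validate_form → ¬anonymize_audit_trail)) is O(anonymize_audit_trail → ¬validate_form), and O(anonymize_audit_trail) is already established, so O(¬validate_form).
Premises 1, 2, 8 do not contribute to this derivation.
So O(¬validate_form) follows.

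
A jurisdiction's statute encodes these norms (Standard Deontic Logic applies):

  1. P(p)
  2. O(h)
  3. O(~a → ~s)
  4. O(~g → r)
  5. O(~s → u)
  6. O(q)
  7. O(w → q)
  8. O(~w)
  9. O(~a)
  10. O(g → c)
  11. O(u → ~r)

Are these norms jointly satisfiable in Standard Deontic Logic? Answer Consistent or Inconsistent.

Consistent

Premise 7 is O(w → q); even if O(q) held, inferring O(w) would be affirming the consequent — invalid.
So O(w) is not derivable, and the apparent clash with O(~w) does not arise.
A world satisfying every obligation exists (e.g. a=false, c=true, g=true, h=true, p=false, q=true, r=false, s=false, u=true, w=false); no atom is both obligatory and forbidden, so the set is consistent.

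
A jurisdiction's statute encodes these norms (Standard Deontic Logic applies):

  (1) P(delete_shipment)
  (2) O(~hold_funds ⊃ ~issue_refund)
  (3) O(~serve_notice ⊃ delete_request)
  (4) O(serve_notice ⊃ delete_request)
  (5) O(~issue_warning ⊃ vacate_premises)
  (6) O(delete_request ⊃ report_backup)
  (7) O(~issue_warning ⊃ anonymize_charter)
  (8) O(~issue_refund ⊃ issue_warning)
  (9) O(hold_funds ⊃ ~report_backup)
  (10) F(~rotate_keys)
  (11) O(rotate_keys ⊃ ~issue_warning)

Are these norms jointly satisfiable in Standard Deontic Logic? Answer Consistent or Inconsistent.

Inconsistent

Premises 4 and 3 are O(serve_notice ⊃ delete_request) and O(~serve_notice ⊃ delete_request); every ideal world satisfies serve_notice or ~serve_notice, so in either case delete_request holds — hence O(delete_request).
Applying K to premise 6 (O(delete_request ⊃ report_backup)) and O(delete_request) yields O(report_backup).
The contrapositive of premise 9 (O(hold_funds ⊃ ~report_backup)) is O(report_backup ⊃ ~hold_funds), and O(report_backup) is already established, so O(~hold_funds).
With premise 2, O(~hold_funds ⊃ ~issue_refund), the K-axiom yields O(~issue_refund).
From O(~issue_refund) and premise 8, O(~issue_refund ⊃ issue_warning), we obtain O(issue_warning).
Premise 11, O(rotate_keys ⊃ ~issue_warning), contraposes to O(issue_warning ⊃ ~rotate_keys); with O(issue_warning) we get O(~rotate_keys).
But premise 10, F(~rotate_keys), means O(rotate_keys).
We now have both O(~rotate_keys) and O(rotate_keys) — rotate_keys is simultaneously obligatory and forbidden, violating the D-axiom.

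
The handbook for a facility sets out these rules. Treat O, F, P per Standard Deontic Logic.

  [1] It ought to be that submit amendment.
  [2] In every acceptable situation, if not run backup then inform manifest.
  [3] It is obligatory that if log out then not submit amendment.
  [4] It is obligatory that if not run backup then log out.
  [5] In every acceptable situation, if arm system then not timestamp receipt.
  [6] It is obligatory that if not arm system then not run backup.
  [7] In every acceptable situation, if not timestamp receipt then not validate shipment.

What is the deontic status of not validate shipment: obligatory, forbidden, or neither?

Premise 1 gives O(submit_amendment).
The contrapositive of premise 3 (O(log_out → ¬submit_amendment)) is O(submit_amendment → ¬log_out), and O(submit_amendment) is already established, so O(¬log_out).
Premise 4 is O(¬run_backup → log_out); contrapositively O(¬log_out → run_backup). Since O(¬log_out) holds, K gives O(run_backup).
Premise 6, O(¬arm_system → ¬run_backup), contraposes to O(run_backup → arm_system); with O(run_backup) we get O(arm_system).
From O(arm_system) and premise 5, O(arm_system → ¬timestamp_receipt), we obtain O(¬timestamp_receipt).
With premise 7, O(¬timestamp_receipt → ¬validate_shipment), the K-axiom yields O(¬validate_shipment).
Premise 2 does not contribute to this derivation.
Hence ¬validate_shipment is obligatory.

Obligatory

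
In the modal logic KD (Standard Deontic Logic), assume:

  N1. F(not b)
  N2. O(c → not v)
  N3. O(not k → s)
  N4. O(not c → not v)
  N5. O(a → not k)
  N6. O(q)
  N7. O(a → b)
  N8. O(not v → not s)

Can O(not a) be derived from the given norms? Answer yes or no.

By case analysis on not c: premise 4 gives O(not c → not v) and premise 2 gives O(c → not v), so O(not v) either way.
From O(not v) and premise 8, O(not v → not s), we obtain O(not s).
Premise 3, O(not k → s), contraposes to O(not s → k); with O(not s) we get O(k).
Premise 5, O(a → not k), contraposes to O(k → not a); with O(k) we get O(not a).
Premises 1, 6, 7 do not contribute to this derivation.
So O(not a) follows.

Yes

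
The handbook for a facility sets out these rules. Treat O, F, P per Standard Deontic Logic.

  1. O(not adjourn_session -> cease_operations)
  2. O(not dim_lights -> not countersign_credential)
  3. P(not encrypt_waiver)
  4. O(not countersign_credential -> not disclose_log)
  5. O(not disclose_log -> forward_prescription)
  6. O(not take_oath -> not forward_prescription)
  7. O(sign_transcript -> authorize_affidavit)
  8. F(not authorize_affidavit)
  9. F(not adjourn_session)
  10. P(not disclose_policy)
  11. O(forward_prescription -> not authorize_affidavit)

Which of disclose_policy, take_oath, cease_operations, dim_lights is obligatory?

Premise 8 is F(not authorize_affidavit), i.e. O(authorize_affidavit).
The contrapositive of premise 11 (O(forward_prescription -> not authorize_affidavit)) is O(authorize_affidavit -> not forward_prescription), and O(authorize_affidavit) is already established, so O(not forward_prescription).
Premise 5 is O(not disclose_log -> forward_prescription); contrapositively O(not forward_prescription -> disclose_log). Since O(not forward_prescription) holds, K gives O(disclose_log).
Premise 4, O(not countersign_credential -> not disclose_log), contraposes to O(disclose_log -> countersign_credential); with O(disclose_log) we get O(countersign_credential).
The contrapositive of premise 2 (O(not dim_lights -> not countersign_credential)) is O(countersign_credential -> dim_lights), and O(countersign_credential) is already established, so O(dim_lights).
So O(dim_lights) holds — dim_lights is obligatory. None of the other listed options is made obligatory by any chain of premises.

dim_lights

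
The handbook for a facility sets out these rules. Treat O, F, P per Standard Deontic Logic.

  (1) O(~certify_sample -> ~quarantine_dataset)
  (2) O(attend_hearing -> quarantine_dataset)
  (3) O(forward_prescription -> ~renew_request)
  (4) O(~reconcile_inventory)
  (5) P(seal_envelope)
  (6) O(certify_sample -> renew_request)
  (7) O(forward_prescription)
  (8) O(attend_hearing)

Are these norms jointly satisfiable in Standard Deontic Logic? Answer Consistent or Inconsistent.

Premise 8 states O(attend_hearing) outright.
Applying K to premise 2 (O(attend_hearing -> quarantine_dataset)) and O(attend_hearing) yields O(quarantine_dataset).
The contrapositive of premise 1 (O(~certify_sample -> ~quarantine_dataset)) is O(quarantine_dataset -> certify_sample), and O(quarantine_dataset) is already established, so O(certify_sample).
Applying K to premise 6 (O(certify_sample -> renew_request)) and O(certify_sample) yields O(renew_request).
Premise 3, O(forward_prescription -> ~renew_request), contraposes to O(renew_request -> ~forward_prescription); with O(renew_request) we get O(~forward_prescription).
But premise 7 directly asserts O(forward_prescription).
We now have both O(~forward_prescription) and O(forward_prescription) — forward_prescription is simultaneously obligatory and forbidden, violating the D-axiom.

Inconsistent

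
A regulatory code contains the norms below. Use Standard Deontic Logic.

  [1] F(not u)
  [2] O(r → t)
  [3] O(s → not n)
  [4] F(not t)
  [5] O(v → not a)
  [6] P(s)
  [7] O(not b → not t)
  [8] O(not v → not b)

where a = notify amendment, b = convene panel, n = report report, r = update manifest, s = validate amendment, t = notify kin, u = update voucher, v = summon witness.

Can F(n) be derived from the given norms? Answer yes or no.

Premise 3 is O(s → not n), but O(s) is not derivable from the premises (the permission P(s) asserts only not O(not s), not O(s)), so it does not yield O(not n).
No other premise forces O(not n). An ideal world satisfying every premise can still have n true, so F(n) is not derivable.

No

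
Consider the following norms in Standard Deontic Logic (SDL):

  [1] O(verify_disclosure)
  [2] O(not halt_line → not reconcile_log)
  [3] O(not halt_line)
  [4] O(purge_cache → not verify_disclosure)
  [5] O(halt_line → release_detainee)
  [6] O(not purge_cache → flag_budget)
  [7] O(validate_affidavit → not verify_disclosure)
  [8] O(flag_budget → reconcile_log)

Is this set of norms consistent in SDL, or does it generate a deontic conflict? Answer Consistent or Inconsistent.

Inconsistent

From premise 3 we have O(not halt_line).
Applying K to premise 2 (O(not halt_line → not reconcile_log)) and O(not halt_line) yields O(not reconcile_log).
Premise 8 is O(flag_budget → reconcile_log); contrapositively O(not reconcile_log → not flag_budget). Since O(not reconcile_log) holds, K gives O(not flag_budget).
Premise 6, O(not purge_cache → flag_budget), contraposes to O(not flag_budget → purge_cache); with O(not flag_budget) we get O(purge_cache).
Premise 4 is O(purge_cache → not verify_disclosure); since O(purge_cache), deontic closure gives O(not verify_disclosure).
However, premise 1 gives O(verify_disclosure).
We now have both O(not verify_disclosure) and O(verify_disclosure) — verify_disclosure is simultaneously obligatory and forbidden, violating the D-axiom.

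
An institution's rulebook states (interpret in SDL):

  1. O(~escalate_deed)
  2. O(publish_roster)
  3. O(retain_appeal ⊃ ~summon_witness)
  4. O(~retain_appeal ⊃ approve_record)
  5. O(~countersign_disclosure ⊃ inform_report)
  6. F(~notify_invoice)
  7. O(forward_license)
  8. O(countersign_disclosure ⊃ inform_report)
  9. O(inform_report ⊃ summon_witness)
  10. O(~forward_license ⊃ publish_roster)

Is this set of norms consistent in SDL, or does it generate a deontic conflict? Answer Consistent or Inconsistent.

Premise 10 is O(~forward_license ⊃ publish_roster); even if O(publish_roster) held, inferring O(~forward_license) would be affirming the consequent — invalid.
So O(~forward_license) is not derivable, and the apparent clash with O(forward_license) does not arise.
A world satisfying every obligation exists (e.g. approve_record=true, countersign_disclosure=false, escalate_deed=false, forward_license=true, inform_report=true, notify_invoice=true, publish_roster=true, retain_appeal=false, summon_witness=true); no atom is both obligatory and forbidden, so the set is consistent.

Consistent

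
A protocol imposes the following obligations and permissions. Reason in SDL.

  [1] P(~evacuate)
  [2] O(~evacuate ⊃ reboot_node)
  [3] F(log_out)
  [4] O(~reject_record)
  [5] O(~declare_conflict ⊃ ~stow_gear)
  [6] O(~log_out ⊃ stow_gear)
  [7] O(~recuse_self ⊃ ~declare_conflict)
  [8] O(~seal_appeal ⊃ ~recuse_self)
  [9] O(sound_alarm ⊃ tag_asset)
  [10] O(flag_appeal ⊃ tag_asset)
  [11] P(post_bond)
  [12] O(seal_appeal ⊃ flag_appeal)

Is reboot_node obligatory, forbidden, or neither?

Premise 2 is O(~evacuate ⊃ reboot_node), but O(~evacuate) is not derivable from the premises (the permission P(~evacuate) asserts only ~O(evacuate), not O(~evacuate)), so it does not yield O(reboot_node).
No premise or chain of K-axiom applications forces O(reboot_node), and none forces O(~reboot_node). So reboot_node is neither obligatory nor forbidden under these norms.

Neither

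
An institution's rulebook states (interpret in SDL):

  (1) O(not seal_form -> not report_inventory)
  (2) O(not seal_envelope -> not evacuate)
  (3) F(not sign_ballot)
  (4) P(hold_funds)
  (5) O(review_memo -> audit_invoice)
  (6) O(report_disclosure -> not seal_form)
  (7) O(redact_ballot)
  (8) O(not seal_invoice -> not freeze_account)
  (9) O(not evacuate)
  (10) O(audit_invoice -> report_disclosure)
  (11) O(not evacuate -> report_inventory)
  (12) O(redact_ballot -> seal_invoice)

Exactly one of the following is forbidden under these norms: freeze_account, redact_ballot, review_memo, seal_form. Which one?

Premise 9 gives O(not evacuate).
With premise 11, O(not evacuate -> report_inventory), the K-axiom yields O(report_inventory).
Premise 1, O(not seal_form -> not report_inventory), contraposes to O(report_inventory -> seal_form); with O(report_inventory) we get O(seal_form).
Premise 6, O(report_disclosure -> not seal_form), contraposes to O(seal_form -> not report_disclosure); with O(seal_form) we get O(not report_disclosure).
Premise 10 is O(audit_invoice -> report_disclosure); contrapositively O(not report_disclosure -> not audit_invoice). Since O(not report_disclosure) holds, K gives O(not audit_invoice).
Premise 5, O(review_memo -> audit_invoice), contraposes to O(not audit_invoice -> not review_memo); with O(not audit_invoice) we get O(not review_memo).
So O(not review_memo) holds, i.e. review_memo is forbidden. None of the other listed options is forbidden under the premises.

review_memo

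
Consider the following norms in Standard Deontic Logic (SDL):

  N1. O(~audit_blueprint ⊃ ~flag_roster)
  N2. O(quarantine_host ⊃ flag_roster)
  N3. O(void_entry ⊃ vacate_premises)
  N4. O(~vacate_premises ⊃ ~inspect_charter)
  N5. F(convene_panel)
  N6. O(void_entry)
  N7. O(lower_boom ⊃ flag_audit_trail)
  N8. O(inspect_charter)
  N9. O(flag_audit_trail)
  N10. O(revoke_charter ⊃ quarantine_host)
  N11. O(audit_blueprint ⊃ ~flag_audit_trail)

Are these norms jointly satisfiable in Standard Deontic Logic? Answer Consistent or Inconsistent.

Consistent

Premise 4 is O(~vacate_premises ⊃ ~inspect_charter), but O(~vacate_premises) is not derivable from the premises, so it does not yield O(~inspect_charter).
So O(~inspect_charter) is not derivable, and the apparent clash with O(inspect_charter) does not arise.
A world satisfying every obligation exists (e.g. audit_blueprint=false, convene_panel=false, flag_audit_trail=true, flag_roster=false, inspect_charter=true, lower_boom=false, quarantine_host=false, revoke_charter=false, vacate_premises=true, void_entry=true); no atom is both obligatory and forbidden, so the set is consistent.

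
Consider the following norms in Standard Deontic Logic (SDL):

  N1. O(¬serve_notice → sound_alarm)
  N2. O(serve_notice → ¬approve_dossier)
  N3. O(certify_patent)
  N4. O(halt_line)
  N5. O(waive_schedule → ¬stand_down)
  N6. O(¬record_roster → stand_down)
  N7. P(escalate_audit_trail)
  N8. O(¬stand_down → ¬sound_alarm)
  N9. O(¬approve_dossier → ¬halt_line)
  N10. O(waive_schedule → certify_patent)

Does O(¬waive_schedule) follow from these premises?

From premise 4 we have O(halt_line).
Premise 9, O(¬approve_dossier → ¬halt_line), contraposes to O(halt_line → approve_dossier); with O(halt_line) we get O(approve_dossier).
Premise 2 is O(serve_notice → ¬approve_dossier); contrapositively O(approve_dossier → ¬serve_notice). Since O(approve_dossier) holds, K gives O(¬serve_notice).
Applying K to premise 1 (O(¬serve_notice → sound_alarm)) and O(¬serve_notice) yields O(sound_alarm).
Premise 8 is O(¬stand_down → ¬sound_alarm); contrapositively O(sound_alarm → stand_down). Since O(sound_alarm) holds, K gives O(stand_down).
Premise 5, O(waive_schedule → ¬stand_down), contraposes to O(stand_down → ¬waive_schedule); with O(stand_down) we get O(¬waive_schedule).
Premises 3, 6, 7, 10 do not contribute to this derivation.
So O(¬waive_schedule) follows.

Yes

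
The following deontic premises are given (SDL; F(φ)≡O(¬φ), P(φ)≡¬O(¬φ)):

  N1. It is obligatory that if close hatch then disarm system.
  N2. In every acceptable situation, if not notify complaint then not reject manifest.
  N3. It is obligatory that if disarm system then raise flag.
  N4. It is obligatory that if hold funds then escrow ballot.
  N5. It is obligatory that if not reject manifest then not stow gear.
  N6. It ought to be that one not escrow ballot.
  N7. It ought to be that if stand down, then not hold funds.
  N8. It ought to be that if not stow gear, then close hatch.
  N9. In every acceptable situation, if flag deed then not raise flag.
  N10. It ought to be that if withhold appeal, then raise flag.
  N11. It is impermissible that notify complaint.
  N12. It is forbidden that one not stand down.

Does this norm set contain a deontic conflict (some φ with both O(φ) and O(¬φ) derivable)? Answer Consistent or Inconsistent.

Premise 4 is O(hold_funds → escrow_ballot), but O(hold_funds) is not derivable from the premises, so it does not yield O(escrow_ballot).
So O(escrow_ballot) is not derivable, and the apparent clash with O(¬escrow_ballot) does not arise.
A world satisfying every obligation exists (e.g. close_hatch=true, disarm_system=true, escrow_ballot=false, flag_deed=false, hold_funds=false, notify_complaint=false, raise_flag=true, reject_manifest=false, stand_down=true, stow_gear=false, withhold_appeal=false); no atom is both obligatory and forbidden, so the set is consistent.

Consistent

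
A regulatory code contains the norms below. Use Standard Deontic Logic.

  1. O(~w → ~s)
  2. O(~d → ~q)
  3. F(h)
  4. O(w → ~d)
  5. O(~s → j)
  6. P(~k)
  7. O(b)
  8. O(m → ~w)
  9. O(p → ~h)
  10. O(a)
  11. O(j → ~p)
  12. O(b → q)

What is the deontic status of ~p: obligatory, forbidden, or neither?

Premise 7 states O(b) outright.
Premise 12 is O(b → q); since O(b), deontic closure gives O(q).
Premise 2, O(~d → ~q), contraposes to O(q → d); with O(q) we get O(d).
Premise 4 is O(w → ~d); contrapositively O(d → ~w). Since O(d) holds, K gives O(~w).
From O(~w) and premise 1, O(~w → ~s), we obtain O(~s).
From O(~s) and premise 5, O(~s → j), we obtain O(j).
From O(j) and premise 11, O(j → ~p), we obtain O(~p).
Premises 3, 6, 8, 9, 10 do not contribute to this derivation.
Hence ~p is obligatory.

Obligatory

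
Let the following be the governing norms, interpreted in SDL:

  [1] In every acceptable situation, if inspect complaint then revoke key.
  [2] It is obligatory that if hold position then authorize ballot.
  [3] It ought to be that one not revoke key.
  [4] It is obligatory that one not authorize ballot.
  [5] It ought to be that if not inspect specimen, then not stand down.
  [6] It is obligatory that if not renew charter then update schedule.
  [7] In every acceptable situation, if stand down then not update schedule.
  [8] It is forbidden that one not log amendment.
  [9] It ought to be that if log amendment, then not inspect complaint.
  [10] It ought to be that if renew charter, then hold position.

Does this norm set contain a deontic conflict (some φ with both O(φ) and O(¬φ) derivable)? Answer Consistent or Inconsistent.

Consistent

Premise 1 is O(inspect_complaint → revoke_key), but O(inspect_complaint) is not derivable from the premises, so it does not yield O(revoke_key).
So O(revoke_key) is not derivable, and the apparent clash with O(¬revoke_key) does not arise.
A world satisfying every obligation exists (e.g. authorize_ballot=false, hold_position=false, inspect_complaint=false, inspect_specimen=false, log_amendment=true, renew_charter=false, revoke_key=false, stand_down=false, update_schedule=true); no atom is both obligatory and forbidden, so the set is consistent.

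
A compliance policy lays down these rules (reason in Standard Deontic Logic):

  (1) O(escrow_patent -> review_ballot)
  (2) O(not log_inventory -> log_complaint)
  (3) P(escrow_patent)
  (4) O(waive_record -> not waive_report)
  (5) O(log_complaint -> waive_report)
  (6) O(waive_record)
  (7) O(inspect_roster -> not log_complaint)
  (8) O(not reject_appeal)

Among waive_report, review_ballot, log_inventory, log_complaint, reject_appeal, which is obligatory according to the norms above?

Premise 6 states O(waive_record) outright.
With premise 4, O(waive_record -> not waive_report), the K-axiom yields O(not waive_report).
The contrapositive of premise 5 (O(log_complaint -> waive_report)) is O(not waive_report -> not log_complaint), and O(not waive_report) is already established, so O(not log_complaint).
Premise 2 is O(not log_inventory -> log_complaint); contrapositively O(not log_complaint -> log_inventory). Since O(not log_complaint) holds, K gives O(log_inventory).
So O(log_inventory) holds — log_inventory is obligatory. None of the other listed options is made obligatory by any chain of premises.

log_inventory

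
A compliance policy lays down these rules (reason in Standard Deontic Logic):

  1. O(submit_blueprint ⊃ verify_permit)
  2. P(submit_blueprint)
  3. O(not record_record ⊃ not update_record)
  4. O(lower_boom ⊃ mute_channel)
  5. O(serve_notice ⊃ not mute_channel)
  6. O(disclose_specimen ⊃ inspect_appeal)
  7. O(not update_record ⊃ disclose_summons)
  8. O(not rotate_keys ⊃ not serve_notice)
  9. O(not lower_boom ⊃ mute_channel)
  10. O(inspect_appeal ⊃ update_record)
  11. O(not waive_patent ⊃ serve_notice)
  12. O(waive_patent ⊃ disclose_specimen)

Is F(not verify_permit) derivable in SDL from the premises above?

Premise 1 is O(submit_blueprint ⊃ verify_permit), but O(submit_blueprint) is not derivable from the premises (the permission P(submit_blueprint) asserts only not O(not submit_blueprint), not O(submit_blueprint)), so it does not yield O(verify_permit).
No other premise forces O(verify_permit). An ideal world satisfying every premise can still have not verify_permit true, so F(not verify_permit) is not derivable.

No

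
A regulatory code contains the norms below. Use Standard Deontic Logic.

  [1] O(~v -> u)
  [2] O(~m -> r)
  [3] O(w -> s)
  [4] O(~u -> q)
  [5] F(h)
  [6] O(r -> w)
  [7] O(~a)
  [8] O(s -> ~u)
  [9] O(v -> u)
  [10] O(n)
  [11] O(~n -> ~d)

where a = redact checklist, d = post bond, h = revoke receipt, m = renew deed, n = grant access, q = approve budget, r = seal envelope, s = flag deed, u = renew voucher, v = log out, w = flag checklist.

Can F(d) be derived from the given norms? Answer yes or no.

No

Premise 11 is O(~n -> ~d), but O(~n) is not derivable from the premises, so it does not yield O(~d).
No other premise forces O(~d). An ideal world satisfying every premise can still have d true, so F(d) is not derivable.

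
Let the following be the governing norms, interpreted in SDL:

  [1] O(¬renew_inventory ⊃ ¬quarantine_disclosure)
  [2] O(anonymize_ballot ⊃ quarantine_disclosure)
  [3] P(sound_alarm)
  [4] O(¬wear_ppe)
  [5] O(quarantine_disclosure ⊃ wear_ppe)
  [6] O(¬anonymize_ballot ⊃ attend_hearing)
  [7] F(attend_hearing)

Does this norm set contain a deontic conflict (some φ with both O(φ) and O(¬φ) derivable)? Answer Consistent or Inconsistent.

Inconsistent

Premise 4 states O(¬wear_ppe) outright.
The contrapositive of premise 5 (O(quarantine_disclosure ⊃ wear_ppe)) is O(¬wear_ppe ⊃ ¬quarantine_disclosure), and O(¬wear_ppe) is already established, so O(¬quarantine_disclosure).
Premise 2, O(anonymize_ballot ⊃ quarantine_disclosure), contraposes to O(¬quarantine_disclosure ⊃ ¬anonymize_ballot); with O(¬quarantine_disclosure) we get O(¬anonymize_ballot).
Premise 6 is O(¬anonymize_ballot ⊃ attend_hearing); since O(¬anonymize_ballot), deontic closure gives O(attend_hearing).
However, F(attend_hearing) at premise 7 amounts to O(¬attend_hearing).
We now have both O(attend_hearing) and O(¬attend_hearing) — attend_hearing is simultaneously obligatory and forbidden, violating the D-axiom.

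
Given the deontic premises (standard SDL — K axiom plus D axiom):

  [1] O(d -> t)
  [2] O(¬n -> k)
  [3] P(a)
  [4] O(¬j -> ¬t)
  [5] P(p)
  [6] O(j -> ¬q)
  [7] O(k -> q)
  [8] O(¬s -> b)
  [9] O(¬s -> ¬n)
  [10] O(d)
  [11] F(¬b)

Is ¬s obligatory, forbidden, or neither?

Forbidden

Premise 10 states O(d) outright.
Premise 1 is O(d -> t); since O(d), deontic closure gives O(t).
Premise 4, O(¬j -> ¬t), contraposes to O(t -> j); with O(t) we get O(j).
From O(j) and premise 6, O(j -> ¬q), we obtain O(¬q).
Premise 7 is O(k -> q); contrapositively O(¬q -> ¬k). Since O(¬q) holds, K gives O(¬k).
Premise 2, O(¬n -> k), contraposes to O(¬k -> n); with O(¬k) we get O(n).
Premise 9 is O(¬s -> ¬n); contrapositively O(n -> s). Since O(n) holds, K gives O(s).
Premises 3, 5, 8, 11 do not contribute to this derivation.
Thus O(s), which is F(¬s): ¬s is forbidden.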